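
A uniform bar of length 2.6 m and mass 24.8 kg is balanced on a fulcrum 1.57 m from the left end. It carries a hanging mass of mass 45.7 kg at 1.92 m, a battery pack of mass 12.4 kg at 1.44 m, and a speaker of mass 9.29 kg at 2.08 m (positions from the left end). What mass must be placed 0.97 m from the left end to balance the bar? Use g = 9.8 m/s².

m ≈ 20.7 kg

Sum moments about the fulcrum (at 1.57 m from the left end) (the support reaction has zero arm there).
Beam weight: 24.8 × 9.8 = 243 N down at 1.3 m → arm 0.27 m, τ = 243 × 0.27 = 65.61 N·m counterclockwise.
Hanging mass: 45.7 × 9.8 = 447.9 N down at 1.92 m → arm 0.35 m, τ = 447.9 × 0.35 = 156.8 N·m clockwise.
Battery pack: 12.4 × 9.8 = 121.5 N down at 1.44 m → arm 0.13 m, τ = 121.5 × 0.13 = 15.79 N·m counterclockwise.
Speaker: 9.29 × 9.8 = 91.04 N down at 2.08 m → arm 0.51 m, τ = 91.04 × 0.51 = 46.43 N·m clockwise.
Net moment of known loads = 121.8 N·m clockwise.
An unknown mass m at 0.97 m has arm 0.6 m; its moment is m·g·0.6 counterclockwise.
Στ = 0 ⇒ m × 9.8 × 0.6 = 121.8 ⇒ m = 121.8 / (9.8 × 0.6) = 20.7 kg.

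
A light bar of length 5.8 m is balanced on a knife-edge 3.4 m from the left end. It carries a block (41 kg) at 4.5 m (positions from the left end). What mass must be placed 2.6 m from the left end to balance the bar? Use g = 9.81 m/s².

m ≈ 56.4 kg

About the knife-edge (at 3.4 m from the left end):
Block: 41 × 9.81 = 402.2 N down at 4.5 m → arm 1.1 m, τ = 402.2 × 1.1 = 442.4 N·m clockwise.
Net moment of known loads = 442.4 N·m clockwise.
An unknown mass m at 2.6 m has arm 0.8 m; its moment is m·g·0.8 counterclockwise.
Setting net torque to zero: m × 9.81 × 0.8 = 442.4 → m = 442.4 / (9.81 × 0.8) = 56.4 kg.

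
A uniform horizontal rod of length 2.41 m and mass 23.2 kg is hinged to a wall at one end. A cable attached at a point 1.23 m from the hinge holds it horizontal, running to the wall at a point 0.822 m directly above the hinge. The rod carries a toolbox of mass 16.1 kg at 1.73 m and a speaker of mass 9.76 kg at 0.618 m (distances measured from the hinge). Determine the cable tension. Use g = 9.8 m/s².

T ≈ 887 N

Taking torques about the hinge:
Beam weight: 23.2 × 9.8 = 227.4 N down at 1.205 m → arm 1.205 m, τ = 227.4 × 1.205 = 274 N·m clockwise.
Toolbox: 16.1 × 9.8 = 157.8 N down at 1.73 m → arm 1.73 m, τ = 157.8 × 1.73 = 273 N·m clockwise.
Speaker: 9.76 × 9.8 = 95.65 N down at 0.618 m → arm 0.618 m, τ = 95.65 × 0.618 = 59.11 N·m clockwise.
Total clockwise load moment = 606.1 N·m.
The cable tension T acts at 1.23 m; only its component perpendicular to the rod, T sinθ, produces torque. sinθ = h/√(h²+d²) = 0.822/√(0.822²+1.23²) = 0.5556.
Setting net torque to zero: T × 1.23 × 0.5556 = 606.1 → T = 606.1 / 0.6834 = 887 N.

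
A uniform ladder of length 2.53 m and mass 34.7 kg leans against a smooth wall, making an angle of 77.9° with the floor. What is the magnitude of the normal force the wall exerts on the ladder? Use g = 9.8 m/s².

Choose the foot of the ladder as the axis so the floor normal and friction both act there and drop out.
Ladder weight 34.7×9.8 = 340.1 N acts at 1.265 m along the ladder; its horizontal arm is 1.265·cos77.9° = 0.2652 m → τ = 90.19 N·m clockwise.
Wall normal N acts horizontally at the top; its moment arm is the height L sinθ = 2.53·sin77.9° = 2.474 m, counterclockwise.
For rotational equilibrium, N × 2.474 = 90.19, so N = 36.5 N.

N_wall ≈ 36.5 N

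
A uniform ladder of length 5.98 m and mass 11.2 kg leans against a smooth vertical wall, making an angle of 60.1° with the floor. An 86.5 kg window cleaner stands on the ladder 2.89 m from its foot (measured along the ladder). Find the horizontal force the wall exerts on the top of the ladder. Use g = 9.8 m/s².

Take moments about the foot of the ladder.
Ladder weight 11.2×9.8 = 109.8 N acts at 2.99 m along the ladder; its horizontal arm is 2.99·cos60.1° = 1.49 m → τ = 163.6 N·m clockwise.
Window cleaner: 86.5×9.8 = 847.7 N at 2.89 m → arm 1.441 m → τ = 1222 N·m clockwise.
Wall normal N acts horizontally at the top; its moment arm is the height L sinθ = 5.98·sin60.1° = 5.184 m, counterclockwise.
Στ = 0 ⇒ N × 5.184 = 1386 ⇒ N = 267 N.

N_wall ≈ 267 N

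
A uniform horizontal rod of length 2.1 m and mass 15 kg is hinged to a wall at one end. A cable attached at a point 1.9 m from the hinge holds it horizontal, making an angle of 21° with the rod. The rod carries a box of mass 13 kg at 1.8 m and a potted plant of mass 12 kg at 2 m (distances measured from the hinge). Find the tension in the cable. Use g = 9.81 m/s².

Take moments about the hinge.
Beam weight: 15 × 9.81 = 147.2 N down at 1.05 m → arm 1.05 m, τ = 147.2 × 1.05 = 154.6 N·m clockwise.
Box: 13 × 9.81 = 127.5 N down at 1.8 m → arm 1.8 m, τ = 127.5 × 1.8 = 229.5 N·m clockwise.
Potted plant: 12 × 9.81 = 117.7 N down at 2 m → arm 2 m, τ = 117.7 × 2 = 235.4 N·m clockwise.
Total clockwise load moment = 619.5 N·m.
The cable tension T acts at 1.9 m; only its component perpendicular to the rod, T sinθ, produces torque. sin 21° = 0.3584.
For rotational equilibrium, T × 1.9 × 0.3584 = 619.5, so T = 619.5 / 0.681 = 910 N.

T ≈ 910 N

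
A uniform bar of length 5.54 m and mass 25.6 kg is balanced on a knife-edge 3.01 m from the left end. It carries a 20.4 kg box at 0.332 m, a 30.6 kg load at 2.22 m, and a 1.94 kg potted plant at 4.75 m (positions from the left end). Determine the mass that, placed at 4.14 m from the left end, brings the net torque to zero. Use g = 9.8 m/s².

Choose the knife-edge (at 3.01 m from the left end) as the axis so the support reaction has zero arm there.
Beam weight: 25.6 × 9.8 = 250.9 N down at 2.77 m → arm 0.24 m, τ = 250.9 × 0.24 = 60.22 N·m counterclockwise.
Box: 20.4 × 9.8 = 199.9 N down at 0.332 m → arm 2.678 m, τ = 199.9 × 2.678 = 535.3 N·m counterclockwise.
Load: 30.6 × 9.8 = 299.9 N down at 2.22 m → arm 0.79 m, τ = 299.9 × 0.79 = 236.9 N·m counterclockwise.
Potted plant: 1.94 × 9.8 = 19.01 N down at 4.75 m → arm 1.74 m, τ = 19.01 × 1.74 = 33.08 N·m clockwise.
Net moment of known loads = 799.3 N·m counterclockwise.
An unknown mass m at 4.14 m has arm 1.13 m; its moment is m·g·1.13 clockwise.
Setting net torque to zero: m × 9.8 × 1.13 = 799.3 → m = 799.3 / (9.8 × 1.13) = 72.2 kg.

m ≈ 72.2 kg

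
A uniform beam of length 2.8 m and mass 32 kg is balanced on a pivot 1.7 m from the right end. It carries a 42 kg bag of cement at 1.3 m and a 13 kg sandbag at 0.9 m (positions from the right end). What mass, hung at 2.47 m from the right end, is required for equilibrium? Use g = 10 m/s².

Take moments about the pivot (at 1.7 m from the right end).
Beam weight: 32 × 10 = 320 N down at 1.4 m → arm 0.3 m, τ = 320 × 0.3 = 96 N·m clockwise.
Bag of cement: 42 × 10 = 420 N down at 1.3 m → arm 0.4 m, τ = 420 × 0.4 = 168 N·m clockwise.
Sandbag: 13 × 10 = 130 N down at 0.9 m → arm 0.8 m, τ = 130 × 0.8 = 104 N·m clockwise.
Net moment of known loads = 368 N·m clockwise.
An unknown mass m at 2.47 m has arm 0.77 m; its moment is m·g·0.77 counterclockwise.
Setting net torque to zero: m × 10 × 0.77 = 368 → m = 368 / (10 × 0.77) = 47.8 kg.

m ≈ 47.8 kg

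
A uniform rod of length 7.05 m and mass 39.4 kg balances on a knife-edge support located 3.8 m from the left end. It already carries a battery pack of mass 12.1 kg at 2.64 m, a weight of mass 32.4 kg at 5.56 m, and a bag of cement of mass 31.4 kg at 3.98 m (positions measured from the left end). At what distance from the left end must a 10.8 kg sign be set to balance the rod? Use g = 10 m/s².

Taking torques about the knife-edge support (at 3.8 m from the left end):
Beam weight: 39.4 × 10 = 394 N down at 3.525 m → arm 0.275 m, τ = 394 × 0.275 = 108.4 N·m counterclockwise.
Battery pack: 12.1 × 10 = 121 N down at 2.64 m → arm 1.16 m, τ = 121 × 1.16 = 140.4 N·m counterclockwise.
Weight: 32.4 × 10 = 324 N down at 5.56 m → arm 1.76 m, τ = 324 × 1.76 = 570.2 N·m clockwise.
Bag of cement: 31.4 × 10 = 314 N down at 3.98 m → arm 0.18 m, τ = 314 × 0.18 = 56.52 N·m clockwise.
Net moment of existing loads = 377.9 N·m clockwise.
The sign weighs 10.8 × 10 = 108 N and must supply an equal counterclockwise moment, so its lever arm about the knife-edge support is 377.9 / 108 = 3.5 m.
That puts it at 3.8 − 3.5 = 0.3 m from the left end.

x ≈ 0.3 m from the left end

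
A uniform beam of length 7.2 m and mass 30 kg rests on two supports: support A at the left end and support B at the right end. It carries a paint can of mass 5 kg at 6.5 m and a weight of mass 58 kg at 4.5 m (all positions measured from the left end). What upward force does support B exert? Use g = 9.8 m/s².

R_B ≈ 546 N

Taking torques about support A:
Beam weight: 30 × 9.8 = 294 N down at 3.6 m → arm 3.6 m, τ = 294 × 3.6 = 1058 N·m clockwise.
Paint can: 5 × 9.8 = 49 N down at 6.5 m → arm 6.5 m, τ = 49 × 6.5 = 318.5 N·m clockwise.
Weight: 58 × 9.8 = 568.4 N down at 4.5 m → arm 4.5 m, τ = 568.4 × 4.5 = 2558 N·m clockwise.
Net load moment about support A = 3934 N·m clockwise.
Reaction R at support B is upward at 7.2 m, arm 7.2 m → moment R × 7.2 counterclockwise.
Setting net torque to zero: R × 7.2 = 3934 → R = 546 N.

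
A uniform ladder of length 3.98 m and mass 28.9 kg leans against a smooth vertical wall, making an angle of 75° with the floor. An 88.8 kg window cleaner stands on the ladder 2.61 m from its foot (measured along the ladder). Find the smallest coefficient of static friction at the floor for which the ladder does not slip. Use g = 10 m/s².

Choose the foot of the ladder as the axis so the floor normal and friction both act there and drop out.
Ladder weight 28.9×10 = 289 N acts at 1.99 m along the ladder; its horizontal arm is 1.99·cos75° = 0.515 m → τ = 148.8 N·m clockwise.
Window cleaner: 88.8×10 = 888 N at 2.61 m → arm 0.6755 m → τ = 599.8 N·m clockwise.
Wall normal N acts horizontally at the top; its moment arm is the height L sinθ = 3.98·sin75° = 3.844 m, counterclockwise.
Setting net torque to zero: N × 3.844 = 748.6 → N = 194.7 N.
ΣFx = 0 ⇒ f = N_wall = 194.7 N. ΣFy = 0 ⇒ N_floor = 1177 N.
μ_min = f / N_floor = 194.7 / 1177 = 0.165.

μ_min ≈ 0.165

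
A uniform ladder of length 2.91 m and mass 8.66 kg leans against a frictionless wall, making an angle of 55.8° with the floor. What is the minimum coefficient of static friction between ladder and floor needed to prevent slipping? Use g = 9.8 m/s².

Take moments about the foot of the ladder.
Ladder weight 8.66×9.8 = 84.87 N acts at 1.455 m along the ladder; its horizontal arm is 1.455·cos55.8° = 0.8178 m → τ = 69.41 N·m clockwise.
Wall normal N acts horizontally at the top; its moment arm is the height L sinθ = 2.91·sin55.8° = 2.407 m, counterclockwise.
For rotational equilibrium, N × 2.407 = 69.41, so N = 28.84 N.
ΣFx = 0 ⇒ f = N_wall = 28.84 N. ΣFy = 0 ⇒ N_floor = 84.87 N.
μ_min = f / N_floor = 28.84 / 84.87 = 0.34.

μ_min ≈ 0.34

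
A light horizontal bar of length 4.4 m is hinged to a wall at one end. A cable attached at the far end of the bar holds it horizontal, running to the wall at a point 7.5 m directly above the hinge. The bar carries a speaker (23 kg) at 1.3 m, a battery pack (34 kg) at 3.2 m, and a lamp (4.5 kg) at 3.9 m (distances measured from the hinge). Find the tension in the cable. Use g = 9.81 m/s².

About the hinge:
Speaker: 23 × 9.81 = 225.6 N down at 1.3 m → arm 1.3 m, τ = 225.6 × 1.3 = 293.3 N·m clockwise.
Battery pack: 34 × 9.81 = 333.5 N down at 3.2 m → arm 3.2 m, τ = 333.5 × 3.2 = 1067 N·m clockwise.
Lamp: 4.5 × 9.81 = 44.15 N down at 3.9 m → arm 3.9 m, τ = 44.15 × 3.9 = 172.2 N·m clockwise.
Total clockwise load moment = 1532 N·m.
The cable tension T acts at 4.4 m; only its component perpendicular to the bar, T sinθ, produces torque. sinθ = h/√(h²+d²) = 7.5/√(7.5²+4.4²) = 0.8625.
Setting net torque to zero: T × 4.4 × 0.8625 = 1532 → T = 1532 / 3.795 = 404 N.

T ≈ 404 N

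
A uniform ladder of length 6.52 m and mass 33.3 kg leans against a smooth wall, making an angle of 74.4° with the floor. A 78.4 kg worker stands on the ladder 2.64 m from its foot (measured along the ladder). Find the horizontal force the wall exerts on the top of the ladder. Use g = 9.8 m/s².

Sum moments about the foot of the ladder (the floor normal and friction both act there and drop out).
Ladder weight 33.3×9.8 = 326.3 N acts at 3.26 m along the ladder; its horizontal arm is 3.26·cos74.4° = 0.8767 m → τ = 286.1 N·m clockwise.
Worker: 78.4×9.8 = 768.3 N at 2.64 m → arm 0.7099 m → τ = 545.4 N·m clockwise.
Wall normal N acts horizontally at the top; its moment arm is the height L sinθ = 6.52·sin74.4° = 6.28 m, counterclockwise.
Setting net torque to zero: N × 6.28 = 831.5 → N = 132 N.

N_wall ≈ 132 N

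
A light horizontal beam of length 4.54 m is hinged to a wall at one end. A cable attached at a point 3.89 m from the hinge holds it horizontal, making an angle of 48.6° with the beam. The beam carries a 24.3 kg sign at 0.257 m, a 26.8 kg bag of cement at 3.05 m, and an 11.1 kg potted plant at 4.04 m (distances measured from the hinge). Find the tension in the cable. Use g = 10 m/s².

Take moments about the hinge.
Sign: 24.3 × 10 = 243 N down at 0.257 m → arm 0.257 m, τ = 243 × 0.257 = 62.45 N·m clockwise.
Bag of cement: 26.8 × 10 = 268 N down at 3.05 m → arm 3.05 m, τ = 268 × 3.05 = 817.4 N·m clockwise.
Potted plant: 11.1 × 10 = 111 N down at 4.04 m → arm 4.04 m, τ = 111 × 4.04 = 448.4 N·m clockwise.
Total clockwise load moment = 1328 N·m.
The cable tension T acts at 3.89 m; only its component perpendicular to the beam, T sinθ, produces torque. sin 48.6° = 0.7501.
For rotational equilibrium, T × 3.89 × 0.7501 = 1328, so T = 1328 / 2.918 = 455 N.

T ≈ 455 N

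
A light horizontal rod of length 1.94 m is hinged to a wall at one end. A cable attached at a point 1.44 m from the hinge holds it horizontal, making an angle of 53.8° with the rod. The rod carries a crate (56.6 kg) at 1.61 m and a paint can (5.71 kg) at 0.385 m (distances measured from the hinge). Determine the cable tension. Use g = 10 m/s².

T ≈ 803 N

Sum moments about the hinge (the unknown hinge reaction has zero arm there).
Crate: 56.6 × 10 = 566 N down at 1.61 m → arm 1.61 m, τ = 566 × 1.61 = 911.3 N·m clockwise.
Paint can: 5.71 × 10 = 57.1 N down at 0.385 m → arm 0.385 m, τ = 57.1 × 0.385 = 21.98 N·m clockwise.
Total clockwise load moment = 933.3 N·m.
The cable tension T acts at 1.44 m; only its component perpendicular to the rod, T sinθ, produces torque. sin 53.8° = 0.807.
Setting net torque to zero: T × 1.44 × 0.807 = 933.3 → T = 933.3 / 1.162 = 803 N.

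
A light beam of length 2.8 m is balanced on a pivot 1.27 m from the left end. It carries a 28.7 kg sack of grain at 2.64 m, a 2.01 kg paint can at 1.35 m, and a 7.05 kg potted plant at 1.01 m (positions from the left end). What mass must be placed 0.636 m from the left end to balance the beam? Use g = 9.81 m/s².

m ≈ 59.4 kg

About the pivot (at 1.27 m from the left end):
Sack of grain: 28.7 × 9.81 = 281.5 N down at 2.64 m → arm 1.37 m, τ = 281.5 × 1.37 = 385.7 N·m clockwise.
Paint can: 2.01 × 9.81 = 19.72 N down at 1.35 m → arm 0.08 m, τ = 19.72 × 0.08 = 1.578 N·m clockwise.
Potted plant: 7.05 × 9.81 = 69.16 N down at 1.01 m → arm 0.26 m, τ = 69.16 × 0.26 = 17.98 N·m counterclockwise.
Net moment of known loads = 369.3 N·m clockwise.
An unknown mass m at 0.636 m has arm 0.634 m; its moment is m·g·0.634 counterclockwise.
Balancing moments: m × 9.81 × 0.634 = 369.3, giving m = 369.3 / (9.81 × 0.634) = 59.4 kg.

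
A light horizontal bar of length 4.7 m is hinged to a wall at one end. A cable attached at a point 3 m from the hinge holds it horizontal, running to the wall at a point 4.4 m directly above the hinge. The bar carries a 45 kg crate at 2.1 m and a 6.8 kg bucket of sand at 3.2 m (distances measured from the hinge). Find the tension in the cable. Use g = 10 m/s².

T ≈ 469 N

Taking torques about the hinge:
Crate: 45 × 10 = 450 N down at 2.1 m → arm 2.1 m, τ = 450 × 2.1 = 945 N·m clockwise.
Bucket of sand: 6.8 × 10 = 68 N down at 3.2 m → arm 3.2 m, τ = 68 × 3.2 = 217.6 N·m clockwise.
Total clockwise load moment = 1163 N·m.
The cable tension T acts at 3 m; only its component perpendicular to the bar, T sinθ, produces torque. sinθ = h/√(h²+d²) = 4.4/√(4.4²+3²) = 0.8262.
Balancing moments: T × 3 × 0.8262 = 1163, giving T = 1163 / 2.479 = 469 N.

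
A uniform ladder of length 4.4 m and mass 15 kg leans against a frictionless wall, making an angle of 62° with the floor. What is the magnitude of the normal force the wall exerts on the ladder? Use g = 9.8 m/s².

About the foot of the ladder:
Ladder weight 15×9.8 = 147 N acts at 2.2 m along the ladder; its horizontal arm is 2.2·cos62° = 1.033 m → τ = 151.9 N·m clockwise.
Wall normal N acts horizontally at the top; its moment arm is the height L sinθ = 4.4·sin62° = 3.885 m, counterclockwise.
Balancing moments: N × 3.885 = 151.9, giving N = 39.1 N.

N_wall ≈ 39.1 N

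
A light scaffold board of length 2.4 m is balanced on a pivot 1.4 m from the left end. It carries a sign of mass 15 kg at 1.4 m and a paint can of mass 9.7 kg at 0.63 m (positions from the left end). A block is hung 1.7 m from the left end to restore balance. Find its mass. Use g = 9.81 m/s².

m ≈ 24.9 kg

Taking torques about the pivot (at 1.4 m from the left end):
Sign: acts at the pivot, moment arm 0 → no torque.
Paint can: 9.7 × 9.81 = 95.16 N down at 0.63 m → arm 0.77 m, τ = 95.16 × 0.77 = 73.27 N·m counterclockwise.
Net moment of known loads = 73.27 N·m counterclockwise.
An unknown mass m at 1.7 m has arm 0.3 m; its moment is m·g·0.3 clockwise.
Setting net torque to zero: m × 9.81 × 0.3 = 73.27 → m = 73.27 / (9.81 × 0.3) = 24.9 kg.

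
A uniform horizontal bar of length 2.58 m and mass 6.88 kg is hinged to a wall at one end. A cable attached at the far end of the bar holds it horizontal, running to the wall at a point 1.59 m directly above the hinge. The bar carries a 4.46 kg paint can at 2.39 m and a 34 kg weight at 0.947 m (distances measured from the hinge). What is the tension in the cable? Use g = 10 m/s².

T ≈ 382 N

Sum moments about the hinge (the unknown hinge reaction has zero arm there).
Beam weight: 6.88 × 10 = 68.8 N down at 1.29 m → arm 1.29 m, τ = 68.8 × 1.29 = 88.75 N·m clockwise.
Paint can: 4.46 × 10 = 44.6 N down at 2.39 m → arm 2.39 m, τ = 44.6 × 2.39 = 106.6 N·m clockwise.
Weight: 34 × 10 = 340 N down at 0.947 m → arm 0.947 m, τ = 340 × 0.947 = 322 N·m clockwise.
Total clockwise load moment = 517.4 N·m.
The cable tension T acts at 2.58 m; only its component perpendicular to the bar, T sinθ, produces torque. sinθ = h/√(h²+d²) = 1.59/√(1.59²+2.58²) = 0.5246.
Setting net torque to zero: T × 2.58 × 0.5246 = 517.4 → T = 517.4 / 1.353 = 382 N.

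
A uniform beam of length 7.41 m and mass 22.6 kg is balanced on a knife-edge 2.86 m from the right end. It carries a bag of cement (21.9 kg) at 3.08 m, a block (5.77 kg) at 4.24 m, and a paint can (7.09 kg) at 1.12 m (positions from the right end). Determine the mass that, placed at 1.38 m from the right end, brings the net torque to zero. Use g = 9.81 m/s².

m ≈ 13.2 kg

Taking torques about the knife-edge (at 2.86 m from the right end):
Beam weight: 22.6 × 9.81 = 221.7 N down at 3.705 m → arm 0.845 m, τ = 221.7 × 0.845 = 187.3 N·m counterclockwise.
Bag of cement: 21.9 × 9.81 = 214.8 N down at 3.08 m → arm 0.22 m, τ = 214.8 × 0.22 = 47.26 N·m counterclockwise.
Block: 5.77 × 9.81 = 56.6 N down at 4.24 m → arm 1.38 m, τ = 56.6 × 1.38 = 78.11 N·m counterclockwise.
Paint can: 7.09 × 9.81 = 69.55 N down at 1.12 m → arm 1.74 m, τ = 69.55 × 1.74 = 121 N·m clockwise.
Net moment of known loads = 191.7 N·m counterclockwise.
An unknown mass m at 1.38 m has arm 1.48 m; its moment is m·g·1.48 clockwise.
Setting net torque to zero: m × 9.81 × 1.48 = 191.7 → m = 191.7 / (9.81 × 1.48) = 13.2 kg.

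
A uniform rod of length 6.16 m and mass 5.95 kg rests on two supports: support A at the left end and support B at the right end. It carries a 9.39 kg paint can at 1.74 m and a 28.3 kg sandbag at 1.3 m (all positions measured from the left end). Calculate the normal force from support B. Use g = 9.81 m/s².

Choose support A as the axis so its reaction then has zero moment arm.
Beam weight: 5.95 × 9.81 = 58.37 N down at 3.08 m → arm 3.08 m, τ = 58.37 × 3.08 = 179.8 N·m clockwise.
Paint can: 9.39 × 9.81 = 92.12 N down at 1.74 m → arm 1.74 m, τ = 92.12 × 1.74 = 160.3 N·m clockwise.
Sandbag: 28.3 × 9.81 = 277.6 N down at 1.3 m → arm 1.3 m, τ = 277.6 × 1.3 = 360.9 N·m clockwise.
Net load moment about support A = 701 N·m clockwise.
Reaction R at support B is upward at 6.16 m, arm 6.16 m → moment R × 6.16 counterclockwise.
For rotational equilibrium, R × 6.16 = 701, so R = 114 N.

R_B ≈ 114 N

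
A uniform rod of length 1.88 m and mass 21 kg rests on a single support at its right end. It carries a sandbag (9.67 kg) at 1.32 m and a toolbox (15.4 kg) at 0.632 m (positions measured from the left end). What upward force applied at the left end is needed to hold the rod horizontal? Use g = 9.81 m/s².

F ≈ 232 N

Taking torques about the right end:
Beam weight: 21 × 9.81 = 206 N down at 0.94 m → arm 0.94 m, τ = 206 × 0.94 = 193.6 N·m counterclockwise.
Sandbag: 9.67 × 9.81 = 94.86 N down at 1.32 m → arm 0.56 m, τ = 94.86 × 0.56 = 53.12 N·m counterclockwise.
Toolbox: 15.4 × 9.81 = 151.1 N down at 0.632 m → arm 1.248 m, τ = 151.1 × 1.248 = 188.6 N·m counterclockwise.
Net moment of the loads = 435.3 N·m counterclockwise.
The upward force F acts at the left end, arm 1.88 m, giving F × 1.88 clockwise.
Balancing moments: F × 1.88 = 435.3, giving F = 435.3 / 1.88 = 232 N.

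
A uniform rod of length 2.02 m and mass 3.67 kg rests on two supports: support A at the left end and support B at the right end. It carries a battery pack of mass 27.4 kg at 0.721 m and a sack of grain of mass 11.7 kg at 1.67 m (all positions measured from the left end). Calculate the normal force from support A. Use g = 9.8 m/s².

R_A ≈ 211 N

Take moments about support B.
Beam weight: 3.67 × 9.8 = 35.97 N down at 1.01 m → arm 1.01 m, τ = 35.97 × 1.01 = 36.33 N·m counterclockwise.
Battery pack: 27.4 × 9.8 = 268.5 N down at 0.721 m → arm 1.299 m, τ = 268.5 × 1.299 = 348.8 N·m counterclockwise.
Sack of grain: 11.7 × 9.8 = 114.7 N down at 1.67 m → arm 0.35 m, τ = 114.7 × 0.35 = 40.14 N·m counterclockwise.
Net load moment about support B = 425.3 N·m counterclockwise.
Reaction R at support A is upward at 0 m, arm 2.02 m → moment R × 2.02 clockwise.
For rotational equilibrium, R × 2.02 = 425.3, so R = 211 N.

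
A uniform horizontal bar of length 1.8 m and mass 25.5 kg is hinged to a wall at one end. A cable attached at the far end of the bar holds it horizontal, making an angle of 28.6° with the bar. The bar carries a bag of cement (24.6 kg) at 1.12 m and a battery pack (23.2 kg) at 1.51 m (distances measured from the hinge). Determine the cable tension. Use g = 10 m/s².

T ≈ 993 N

Take moments about the hinge.
Beam weight: 25.5 × 10 = 255 N down at 0.9 m → arm 0.9 m, τ = 255 × 0.9 = 229.5 N·m clockwise.
Bag of cement: 24.6 × 10 = 246 N down at 1.12 m → arm 1.12 m, τ = 246 × 1.12 = 275.5 N·m clockwise.
Battery pack: 23.2 × 10 = 232 N down at 1.51 m → arm 1.51 m, τ = 232 × 1.51 = 350.3 N·m clockwise.
Total clockwise load moment = 855.3 N·m.
The cable tension T acts at 1.8 m; only its component perpendicular to the bar, T sinθ, produces torque. sin 28.6° = 0.4787.
Στ = 0 ⇒ T × 1.8 × 0.4787 = 855.3 ⇒ T = 855.3 / 0.8617 = 993 N.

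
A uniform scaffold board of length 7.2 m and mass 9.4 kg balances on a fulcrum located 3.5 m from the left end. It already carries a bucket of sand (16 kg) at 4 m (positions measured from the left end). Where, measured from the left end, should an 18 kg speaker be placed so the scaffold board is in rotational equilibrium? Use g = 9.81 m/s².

x ≈ 3 m from the left end

About the fulcrum (at 3.5 m from the left end):
Beam weight: 9.4 × 9.81 = 92.21 N down at 3.6 m → arm 0.1 m, τ = 92.21 × 0.1 = 9.221 N·m clockwise.
Bucket of sand: 16 × 9.81 = 157 N down at 4 m → arm 0.5 m, τ = 157 × 0.5 = 78.5 N·m clockwise.
Net moment of existing loads = 87.72 N·m clockwise.
The speaker weighs 18 × 9.81 = 176.6 N and must supply an equal counterclockwise moment, so its lever arm about the fulcrum is 87.72 / 176.6 = 0.497 m.
That puts it at 3.5 − 0.497 = 3 m from the left end.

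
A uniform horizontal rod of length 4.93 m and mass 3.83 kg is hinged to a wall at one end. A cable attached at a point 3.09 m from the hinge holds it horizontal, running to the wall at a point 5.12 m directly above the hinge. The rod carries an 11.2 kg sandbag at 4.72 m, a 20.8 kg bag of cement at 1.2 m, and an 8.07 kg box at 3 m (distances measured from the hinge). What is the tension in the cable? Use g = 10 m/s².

T ≈ 421 N

About the hinge:
Beam weight: 3.83 × 10 = 38.3 N down at 2.465 m → arm 2.465 m, τ = 38.3 × 2.465 = 94.41 N·m clockwise.
Sandbag: 11.2 × 10 = 112 N down at 4.72 m → arm 4.72 m, τ = 112 × 4.72 = 528.6 N·m clockwise.
Bag of cement: 20.8 × 10 = 208 N down at 1.2 m → arm 1.2 m, τ = 208 × 1.2 = 249.6 N·m clockwise.
Box: 8.07 × 10 = 80.7 N down at 3 m → arm 3 m, τ = 80.7 × 3 = 242.1 N·m clockwise.
Total clockwise load moment = 1115 N·m.
The cable tension T acts at 3.09 m; only its component perpendicular to the rod, T sinθ, produces torque. sinθ = h/√(h²+d²) = 5.12/√(5.12²+3.09²) = 0.8562.
Balancing moments: T × 3.09 × 0.8562 = 1115, giving T = 1115 / 2.646 = 421 N.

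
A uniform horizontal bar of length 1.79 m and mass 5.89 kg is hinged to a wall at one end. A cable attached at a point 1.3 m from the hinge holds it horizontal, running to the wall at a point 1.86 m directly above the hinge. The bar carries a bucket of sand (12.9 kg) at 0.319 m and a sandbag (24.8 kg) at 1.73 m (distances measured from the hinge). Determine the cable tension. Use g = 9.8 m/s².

T ≈ 481 N

Sum moments about the hinge (the unknown hinge reaction has zero arm there).
Beam weight: 5.89 × 9.8 = 57.72 N down at 0.895 m → arm 0.895 m, τ = 57.72 × 0.895 = 51.66 N·m clockwise.
Bucket of sand: 12.9 × 9.8 = 126.4 N down at 0.319 m → arm 0.319 m, τ = 126.4 × 0.319 = 40.32 N·m clockwise.
Sandbag: 24.8 × 9.8 = 243 N down at 1.73 m → arm 1.73 m, τ = 243 × 1.73 = 420.4 N·m clockwise.
Total clockwise load moment = 512.4 N·m.
The cable tension T acts at 1.3 m; only its component perpendicular to the bar, T sinθ, produces torque. sinθ = h/√(h²+d²) = 1.86/√(1.86²+1.3²) = 0.8196.
For rotational equilibrium, T × 1.3 × 0.8196 = 512.4, so T = 512.4 / 1.065 = 481 N.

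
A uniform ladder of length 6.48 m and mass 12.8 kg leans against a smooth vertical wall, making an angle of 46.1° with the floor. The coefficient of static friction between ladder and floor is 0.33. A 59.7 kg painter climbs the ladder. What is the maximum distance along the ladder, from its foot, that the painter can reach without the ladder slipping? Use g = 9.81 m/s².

d ≈ 2 m

About the foot of the ladder:
Ladder weight 12.8×9.81 = 125.6 N acts at 3.24 m along the ladder; its horizontal arm is 3.24·cos46.1° = 2.247 m → τ = 282.2 N·m clockwise.
Painter weight 59.7×9.81 = 585.7 N at distance d → arm d·cos46.1° → τ = 585.7·d·0.6934 clockwise.
Wall normal N at the top has arm L sinθ = 4.669 m counterclockwise, so Στ = 0 gives N·4.669 = 282.2 + 406.1·d.
ΣFy = 0 ⇒ N_floor = 711.3 N, so the maximum friction is μ_s·N_floor = 0.33×711.3 = 234.7 N. ΣFx = 0 ⇒ N_wall = f, so at the slipping point N = 234.7 N.
Substituting: 234.7×4.669 = 282.2 + 406.1·d ⇒ d = (1096 − 282.2) / 406.1 = 2 m.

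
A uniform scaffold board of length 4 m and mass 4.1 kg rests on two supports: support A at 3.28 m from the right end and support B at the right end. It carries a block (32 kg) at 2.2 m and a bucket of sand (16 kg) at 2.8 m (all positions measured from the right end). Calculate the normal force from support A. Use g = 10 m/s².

Choose support B as the axis so its reaction then has zero moment arm.
Beam weight: 4.1 × 10 = 41 N down at 2 m → arm 2 m, τ = 41 × 2 = 82 N·m counterclockwise.
Block: 32 × 10 = 320 N down at 2.2 m → arm 2.2 m, τ = 320 × 2.2 = 704 N·m counterclockwise.
Bucket of sand: 16 × 10 = 160 N down at 2.8 m → arm 2.8 m, τ = 160 × 2.8 = 448 N·m counterclockwise.
Net load moment about support B = 1234 N·m counterclockwise.
Reaction R at support A is upward at 3.28 m, arm 3.28 m → moment R × 3.28 clockwise.
Στ = 0 ⇒ R × 3.28 = 1234 ⇒ R = 376 N.

R_A ≈ 376 N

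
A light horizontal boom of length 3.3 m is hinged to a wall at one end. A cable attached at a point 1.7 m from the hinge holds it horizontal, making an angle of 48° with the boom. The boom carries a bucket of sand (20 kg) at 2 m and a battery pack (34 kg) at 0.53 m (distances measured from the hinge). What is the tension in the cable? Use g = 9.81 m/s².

T ≈ 451 N

About the hinge:
Bucket of sand: 20 × 9.81 = 196.2 N down at 2 m → arm 2 m, τ = 196.2 × 2 = 392.4 N·m clockwise.
Battery pack: 34 × 9.81 = 333.5 N down at 0.53 m → arm 0.53 m, τ = 333.5 × 0.53 = 176.8 N·m clockwise.
Total clockwise load moment = 569.2 N·m.
The cable tension T acts at 1.7 m; only its component perpendicular to the boom, T sinθ, produces torque. sin 48° = 0.7431.
For rotational equilibrium, T × 1.7 × 0.7431 = 569.2, so T = 569.2 / 1.263 = 451 N.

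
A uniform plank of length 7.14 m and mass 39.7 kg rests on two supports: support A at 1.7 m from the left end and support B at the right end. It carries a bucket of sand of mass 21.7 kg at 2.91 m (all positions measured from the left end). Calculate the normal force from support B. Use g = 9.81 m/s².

R_B ≈ 181 N

Sum moments about support A (its reaction then has zero moment arm).
Beam weight: 39.7 × 9.81 = 389.5 N down at 3.57 m → arm 1.87 m, τ = 389.5 × 1.87 = 728.4 N·m clockwise.
Bucket of sand: 21.7 × 9.81 = 212.9 N down at 2.91 m → arm 1.21 m, τ = 212.9 × 1.21 = 257.6 N·m clockwise.
Net load moment about support A = 986 N·m clockwise.
Reaction R at support B is upward at 7.14 m, arm 5.44 m → moment R × 5.44 counterclockwise.
Στ = 0 ⇒ R × 5.44 = 986 ⇒ R = 181 N.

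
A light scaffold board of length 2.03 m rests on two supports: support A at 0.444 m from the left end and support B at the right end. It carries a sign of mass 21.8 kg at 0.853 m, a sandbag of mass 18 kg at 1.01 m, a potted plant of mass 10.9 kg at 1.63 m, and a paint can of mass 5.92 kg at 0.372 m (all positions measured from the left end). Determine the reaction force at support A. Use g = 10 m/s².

Taking torques about support B:
Sign: 21.8 × 10 = 218 N down at 0.853 m → arm 1.177 m, τ = 218 × 1.177 = 256.6 N·m counterclockwise.
Sandbag: 18 × 10 = 180 N down at 1.01 m → arm 1.02 m, τ = 180 × 1.02 = 183.6 N·m counterclockwise.
Potted plant: 10.9 × 10 = 109 N down at 1.63 m → arm 0.4 m, τ = 109 × 0.4 = 43.6 N·m counterclockwise.
Paint can: 5.92 × 10 = 59.2 N down at 0.372 m → arm 1.658 m, τ = 59.2 × 1.658 = 98.15 N·m counterclockwise.
Net load moment about support B = 582 N·m counterclockwise.
Reaction R at support A is upward at 0.444 m, arm 1.586 m → moment R × 1.586 clockwise.
Balancing moments: R × 1.586 = 582, giving R = 367 N.

R_A ≈ 367 N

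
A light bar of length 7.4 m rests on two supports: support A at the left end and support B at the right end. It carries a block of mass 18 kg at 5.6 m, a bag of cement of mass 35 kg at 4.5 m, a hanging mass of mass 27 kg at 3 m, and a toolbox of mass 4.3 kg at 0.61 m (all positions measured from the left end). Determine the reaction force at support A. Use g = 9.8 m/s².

R_A ≈ 373 N

Take moments about support B.
Block: 18 × 9.8 = 176.4 N down at 5.6 m → arm 1.8 m, τ = 176.4 × 1.8 = 317.5 N·m counterclockwise.
Bag of cement: 35 × 9.8 = 343 N down at 4.5 m → arm 2.9 m, τ = 343 × 2.9 = 994.7 N·m counterclockwise.
Hanging mass: 27 × 9.8 = 264.6 N down at 3 m → arm 4.4 m, τ = 264.6 × 4.4 = 1164 N·m counterclockwise.
Toolbox: 4.3 × 9.8 = 42.14 N down at 0.61 m → arm 6.79 m, τ = 42.14 × 6.79 = 286.1 N·m counterclockwise.
Net load moment about support B = 2762 N·m counterclockwise.
Reaction R at support A is upward at 0 m, arm 7.4 m → moment R × 7.4 clockwise.
Balancing moments: R × 7.4 = 2762, giving R = 373 N.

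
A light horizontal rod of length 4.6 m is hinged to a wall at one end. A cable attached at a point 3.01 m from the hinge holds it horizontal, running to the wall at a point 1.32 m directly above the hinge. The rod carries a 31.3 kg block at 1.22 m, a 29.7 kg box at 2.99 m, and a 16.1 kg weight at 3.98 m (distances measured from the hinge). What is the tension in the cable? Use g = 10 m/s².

Choose the hinge as the axis so the unknown hinge reaction has zero arm there.
Block: 31.3 × 10 = 313 N down at 1.22 m → arm 1.22 m, τ = 313 × 1.22 = 381.9 N·m clockwise.
Box: 29.7 × 10 = 297 N down at 2.99 m → arm 2.99 m, τ = 297 × 2.99 = 888 N·m clockwise.
Weight: 16.1 × 10 = 161 N down at 3.98 m → arm 3.98 m, τ = 161 × 3.98 = 640.8 N·m clockwise.
Total clockwise load moment = 1911 N·m.
The cable tension T acts at 3.01 m; only its component perpendicular to the rod, T sinθ, produces torque. sinθ = h/√(h²+d²) = 1.32/√(1.32²+3.01²) = 0.4016.
Στ = 0 ⇒ T × 3.01 × 0.4016 = 1911 ⇒ T = 1911 / 1.209 = 1580 N.

T ≈ 1580 N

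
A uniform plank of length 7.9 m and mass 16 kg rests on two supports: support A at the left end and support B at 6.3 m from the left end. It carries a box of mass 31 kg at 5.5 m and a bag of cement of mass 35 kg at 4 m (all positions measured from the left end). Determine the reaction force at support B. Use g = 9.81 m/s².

R_B ≈ 582 N

Sum moments about support A (its reaction then has zero moment arm).
Beam weight: 16 × 9.81 = 157 N down at 3.95 m → arm 3.95 m, τ = 157 × 3.95 = 620.1 N·m clockwise.
Box: 31 × 9.81 = 304.1 N down at 5.5 m → arm 5.5 m, τ = 304.1 × 5.5 = 1673 N·m clockwise.
Bag of cement: 35 × 9.81 = 343.4 N down at 4 m → arm 4 m, τ = 343.4 × 4 = 1374 N·m clockwise.
Net load moment about support A = 3667 N·m clockwise.
Reaction R at support B is upward at 6.3 m, arm 6.3 m → moment R × 6.3 counterclockwise.
Στ = 0 ⇒ R × 6.3 = 3667 ⇒ R = 582 N.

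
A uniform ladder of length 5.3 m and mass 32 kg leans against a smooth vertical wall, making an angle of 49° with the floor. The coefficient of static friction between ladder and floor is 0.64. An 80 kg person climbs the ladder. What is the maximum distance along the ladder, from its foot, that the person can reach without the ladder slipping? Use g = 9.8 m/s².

Taking torques about the foot of the ladder:
Ladder weight 32×9.8 = 313.6 N acts at 2.65 m along the ladder; its horizontal arm is 2.65·cos49° = 1.739 m → τ = 545.4 N·m clockwise.
Person weight 80×9.8 = 784 N at distance d → arm d·cos49° → τ = 784·d·0.6561 clockwise.
Wall normal N at the top has arm L sinθ = 4 m counterclockwise, so Στ = 0 gives N·4 = 545.4 + 514.4·d.
ΣFy = 0 ⇒ N_floor = 1098 N, so the maximum friction is μ_s·N_floor = 0.64×1098 = 702.7 N. ΣFx = 0 ⇒ N_wall = f, so at the slipping point N = 702.7 N.
Substituting: 702.7×4 = 545.4 + 514.4·d ⇒ d = (2811 − 545.4) / 514.4 = 4.4 m.

d ≈ 4.4 m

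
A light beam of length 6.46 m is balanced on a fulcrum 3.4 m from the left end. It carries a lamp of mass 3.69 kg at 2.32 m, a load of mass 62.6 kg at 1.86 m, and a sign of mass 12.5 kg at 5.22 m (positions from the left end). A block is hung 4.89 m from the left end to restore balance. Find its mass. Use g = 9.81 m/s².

m ≈ 52.1 kg

Choose the fulcrum (at 3.4 m from the left end) as the axis so the support reaction has zero arm there.
Lamp: 3.69 × 9.81 = 36.2 N down at 2.32 m → arm 1.08 m, τ = 36.2 × 1.08 = 39.1 N·m counterclockwise.
Load: 62.6 × 9.81 = 614.1 N down at 1.86 m → arm 1.54 m, τ = 614.1 × 1.54 = 945.7 N·m counterclockwise.
Sign: 12.5 × 9.81 = 122.6 N down at 5.22 m → arm 1.82 m, τ = 122.6 × 1.82 = 223.1 N·m clockwise.
Net moment of known loads = 761.7 N·m counterclockwise.
An unknown mass m at 4.89 m has arm 1.49 m; its moment is m·g·1.49 clockwise.
For rotational equilibrium, m × 9.81 × 1.49 = 761.7, so m = 761.7 / (9.81 × 1.49) = 52.1 kg.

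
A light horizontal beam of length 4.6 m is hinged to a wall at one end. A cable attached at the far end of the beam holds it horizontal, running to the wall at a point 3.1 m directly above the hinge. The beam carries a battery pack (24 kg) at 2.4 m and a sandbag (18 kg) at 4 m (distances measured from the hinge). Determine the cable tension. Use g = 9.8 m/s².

Sum moments about the hinge (the unknown hinge reaction has zero arm there).
Battery pack: 24 × 9.8 = 235.2 N down at 2.4 m → arm 2.4 m, τ = 235.2 × 2.4 = 564.5 N·m clockwise.
Sandbag: 18 × 9.8 = 176.4 N down at 4 m → arm 4 m, τ = 176.4 × 4 = 705.6 N·m clockwise.
Total clockwise load moment = 1270 N·m.
The cable tension T acts at 4.6 m; only its component perpendicular to the beam, T sinθ, produces torque. sinθ = h/√(h²+d²) = 3.1/√(3.1²+4.6²) = 0.5589.
For rotational equilibrium, T × 4.6 × 0.5589 = 1270, so T = 1270 / 2.571 = 494 N.

T ≈ 494 N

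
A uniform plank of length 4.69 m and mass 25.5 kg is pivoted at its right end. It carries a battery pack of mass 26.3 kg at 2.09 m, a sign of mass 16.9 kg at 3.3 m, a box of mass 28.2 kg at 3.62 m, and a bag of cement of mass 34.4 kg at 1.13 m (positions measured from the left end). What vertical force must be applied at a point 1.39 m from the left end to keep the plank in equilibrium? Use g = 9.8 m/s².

Choose the right end as the axis so the unknown pivot reaction has zero arm there.
Beam weight: 25.5 × 9.8 = 249.9 N down at 2.345 m → arm 2.345 m, τ = 249.9 × 2.345 = 586 N·m counterclockwise.
Battery pack: 26.3 × 9.8 = 257.7 N down at 2.09 m → arm 2.6 m, τ = 257.7 × 2.6 = 670 N·m counterclockwise.
Sign: 16.9 × 9.8 = 165.6 N down at 3.3 m → arm 1.39 m, τ = 165.6 × 1.39 = 230.2 N·m counterclockwise.
Box: 28.2 × 9.8 = 276.4 N down at 3.62 m → arm 1.07 m, τ = 276.4 × 1.07 = 295.7 N·m counterclockwise.
Bag of cement: 34.4 × 9.8 = 337.1 N down at 1.13 m → arm 3.56 m, τ = 337.1 × 3.56 = 1200 N·m counterclockwise.
Net moment of the loads = 2982 N·m counterclockwise.
The upward force F acts at a point 1.39 m from the left end, arm 3.3 m, giving F × 3.3 clockwise.
Setting net torque to zero: F × 3.3 = 2982 → F = 2982 / 3.3 = 904 N.

F ≈ 904 N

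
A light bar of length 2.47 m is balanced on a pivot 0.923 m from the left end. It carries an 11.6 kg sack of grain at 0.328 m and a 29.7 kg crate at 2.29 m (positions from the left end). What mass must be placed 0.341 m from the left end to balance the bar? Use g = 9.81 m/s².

Taking torques about the pivot (at 0.923 m from the left end):
Sack of grain: 11.6 × 9.81 = 113.8 N down at 0.328 m → arm 0.595 m, τ = 113.8 × 0.595 = 67.71 N·m counterclockwise.
Crate: 29.7 × 9.81 = 291.4 N down at 2.29 m → arm 1.367 m, τ = 291.4 × 1.367 = 398.3 N·m clockwise.
Net moment of known loads = 330.6 N·m clockwise.
An unknown mass m at 0.341 m has arm 0.582 m; its moment is m·g·0.582 counterclockwise.
For rotational equilibrium, m × 9.81 × 0.582 = 330.6, so m = 330.6 / (9.81 × 0.582) = 57.9 kg.

m ≈ 57.9 kg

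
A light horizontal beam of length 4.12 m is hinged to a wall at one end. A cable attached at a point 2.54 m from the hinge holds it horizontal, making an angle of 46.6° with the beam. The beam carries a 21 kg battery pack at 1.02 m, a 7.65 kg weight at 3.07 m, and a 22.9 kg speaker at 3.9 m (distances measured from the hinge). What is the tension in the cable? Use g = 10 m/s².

T ≈ 727 N

Choose the hinge as the axis so the unknown hinge reaction has zero arm there.
Battery pack: 21 × 10 = 210 N down at 1.02 m → arm 1.02 m, τ = 210 × 1.02 = 214.2 N·m clockwise.
Weight: 7.65 × 10 = 76.5 N down at 3.07 m → arm 3.07 m, τ = 76.5 × 3.07 = 234.9 N·m clockwise.
Speaker: 22.9 × 10 = 229 N down at 3.9 m → arm 3.9 m, τ = 229 × 3.9 = 893.1 N·m clockwise.
Total clockwise load moment = 1342 N·m.
The cable tension T acts at 2.54 m; only its component perpendicular to the beam, T sinθ, produces torque. sin 46.6° = 0.7266.
Στ = 0 ⇒ T × 2.54 × 0.7266 = 1342 ⇒ T = 1342 / 1.846 = 727 N.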